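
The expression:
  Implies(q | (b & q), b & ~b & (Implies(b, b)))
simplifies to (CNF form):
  ~q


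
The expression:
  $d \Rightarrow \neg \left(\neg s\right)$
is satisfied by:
  {s: True, d: False}
  {d: False, s: False}
  {d: True, s: True}


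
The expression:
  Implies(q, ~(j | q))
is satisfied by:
  {q: False}


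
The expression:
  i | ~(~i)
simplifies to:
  i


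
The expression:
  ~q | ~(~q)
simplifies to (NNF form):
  True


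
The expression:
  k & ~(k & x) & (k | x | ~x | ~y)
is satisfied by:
  {k: True, x: False}


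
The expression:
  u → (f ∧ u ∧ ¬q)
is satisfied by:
  {f: True, q: False, u: False}
  {q: False, u: False, f: False}
  {f: True, q: True, u: False}
  {q: True, f: False, u: False}
  {u: True, f: True, q: False}


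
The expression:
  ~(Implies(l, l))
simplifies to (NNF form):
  False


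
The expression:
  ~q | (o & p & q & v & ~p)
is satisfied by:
  {q: False}


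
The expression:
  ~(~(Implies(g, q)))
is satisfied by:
  {q: True, g: False}
  {g: False, q: False}
  {g: True, q: True}


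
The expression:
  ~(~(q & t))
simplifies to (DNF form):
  q & t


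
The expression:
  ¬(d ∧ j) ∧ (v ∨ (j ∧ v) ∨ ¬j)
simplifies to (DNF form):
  (v ∧ ¬d) ∨ ¬j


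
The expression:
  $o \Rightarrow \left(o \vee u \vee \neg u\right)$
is always true.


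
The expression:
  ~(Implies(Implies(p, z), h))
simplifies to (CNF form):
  ~h & (z | ~p)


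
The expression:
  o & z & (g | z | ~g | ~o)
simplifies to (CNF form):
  o & z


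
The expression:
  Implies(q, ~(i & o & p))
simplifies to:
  ~i | ~o | ~p | ~q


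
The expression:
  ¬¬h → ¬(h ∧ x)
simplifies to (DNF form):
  ¬h ∨ ¬x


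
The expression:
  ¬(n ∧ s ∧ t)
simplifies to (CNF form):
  ¬n ∨ ¬s ∨ ¬t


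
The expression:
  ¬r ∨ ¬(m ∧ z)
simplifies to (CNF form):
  ¬m ∨ ¬r ∨ ¬z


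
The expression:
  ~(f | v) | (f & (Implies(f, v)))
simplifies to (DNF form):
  (f & v) | (~f & ~v)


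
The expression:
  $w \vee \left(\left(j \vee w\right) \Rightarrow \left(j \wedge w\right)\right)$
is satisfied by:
  {w: True, j: False}
  {j: False, w: False}
  {j: True, w: True}


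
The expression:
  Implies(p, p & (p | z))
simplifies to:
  True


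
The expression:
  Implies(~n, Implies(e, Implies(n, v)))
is always true.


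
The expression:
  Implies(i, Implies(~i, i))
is always true.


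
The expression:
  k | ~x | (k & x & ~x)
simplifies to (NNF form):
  k | ~x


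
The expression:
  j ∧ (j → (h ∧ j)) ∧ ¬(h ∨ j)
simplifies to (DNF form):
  False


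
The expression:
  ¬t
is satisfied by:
  {t: False}


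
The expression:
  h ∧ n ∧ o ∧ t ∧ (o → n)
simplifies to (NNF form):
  h ∧ n ∧ o ∧ t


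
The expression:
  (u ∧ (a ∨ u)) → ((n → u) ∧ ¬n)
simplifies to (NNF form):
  ¬n ∨ ¬u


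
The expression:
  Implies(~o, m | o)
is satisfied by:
  {o: True, m: True}
  {o: True, m: False}
  {m: True, o: False}


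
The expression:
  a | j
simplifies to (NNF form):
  a | j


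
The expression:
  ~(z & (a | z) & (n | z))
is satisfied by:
  {z: False}


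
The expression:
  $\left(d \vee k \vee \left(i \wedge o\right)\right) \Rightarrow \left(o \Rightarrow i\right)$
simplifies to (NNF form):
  $i \vee \left(\neg d \wedge \neg k\right) \vee \neg o$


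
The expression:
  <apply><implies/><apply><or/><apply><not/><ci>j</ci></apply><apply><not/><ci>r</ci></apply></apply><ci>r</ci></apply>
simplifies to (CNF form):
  <ci>r</ci>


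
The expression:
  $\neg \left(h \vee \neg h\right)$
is never true.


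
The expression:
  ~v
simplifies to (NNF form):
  ~v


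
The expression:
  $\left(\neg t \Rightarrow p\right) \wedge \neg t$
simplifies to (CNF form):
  $p \wedge \neg t$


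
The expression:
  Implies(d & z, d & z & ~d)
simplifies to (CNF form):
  ~d | ~z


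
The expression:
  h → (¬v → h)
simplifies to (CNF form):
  True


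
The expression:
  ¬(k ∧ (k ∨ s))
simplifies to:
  ¬k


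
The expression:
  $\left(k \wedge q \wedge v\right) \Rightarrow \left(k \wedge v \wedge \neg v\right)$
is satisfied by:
  {k: False, q: False, v: False}
  {v: True, k: False, q: False}
  {q: True, k: False, v: False}
  {v: True, q: True, k: False}
  {k: True, v: False, q: False}
  {v: True, k: True, q: False}
  {q: True, k: True, v: False}


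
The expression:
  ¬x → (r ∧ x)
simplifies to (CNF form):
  x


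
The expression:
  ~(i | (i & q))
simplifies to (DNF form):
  ~i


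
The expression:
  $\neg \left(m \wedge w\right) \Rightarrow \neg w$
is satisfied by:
  {m: True, w: False}
  {w: False, m: False}
  {w: True, m: True}


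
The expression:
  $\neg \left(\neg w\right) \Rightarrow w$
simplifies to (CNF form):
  $\text{True}$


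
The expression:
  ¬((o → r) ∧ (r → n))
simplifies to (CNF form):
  (o ∨ r) ∧ (o ∨ ¬n) ∧ (r ∨ ¬r) ∧ (¬n ∨ ¬r)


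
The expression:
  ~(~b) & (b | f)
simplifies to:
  b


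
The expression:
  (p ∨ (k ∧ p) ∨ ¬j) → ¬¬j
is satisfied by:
  {j: True}


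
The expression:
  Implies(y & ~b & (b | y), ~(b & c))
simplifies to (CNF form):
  True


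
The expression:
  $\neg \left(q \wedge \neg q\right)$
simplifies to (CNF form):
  $\text{True}$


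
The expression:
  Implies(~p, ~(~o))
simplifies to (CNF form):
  o | p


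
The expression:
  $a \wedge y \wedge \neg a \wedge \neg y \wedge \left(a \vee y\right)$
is never true.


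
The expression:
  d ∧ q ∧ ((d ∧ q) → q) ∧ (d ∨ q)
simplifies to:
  d ∧ q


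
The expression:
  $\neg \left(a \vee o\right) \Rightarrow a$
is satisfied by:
  {a: True, o: True}
  {a: True, o: False}
  {o: True, a: False}


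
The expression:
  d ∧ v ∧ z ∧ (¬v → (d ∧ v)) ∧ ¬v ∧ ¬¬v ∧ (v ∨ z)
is never true.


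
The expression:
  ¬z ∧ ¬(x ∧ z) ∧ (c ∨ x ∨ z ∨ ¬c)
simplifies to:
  ¬z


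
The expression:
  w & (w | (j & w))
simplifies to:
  w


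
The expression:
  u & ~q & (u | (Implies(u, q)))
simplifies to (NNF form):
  u & ~q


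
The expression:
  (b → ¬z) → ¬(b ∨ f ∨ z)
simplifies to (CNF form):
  (b ∨ ¬f) ∧ (b ∨ ¬z) ∧ (z ∨ ¬b)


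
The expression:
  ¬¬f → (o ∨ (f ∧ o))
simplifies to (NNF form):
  o ∨ ¬f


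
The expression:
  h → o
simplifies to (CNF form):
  o ∨ ¬h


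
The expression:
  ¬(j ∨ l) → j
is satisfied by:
  {l: True, j: True}
  {l: True, j: False}
  {j: True, l: False}


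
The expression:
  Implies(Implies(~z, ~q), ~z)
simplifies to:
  ~z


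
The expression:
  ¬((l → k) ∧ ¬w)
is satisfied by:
  {w: True, l: True, k: False}
  {w: True, l: False, k: False}
  {w: True, k: True, l: True}
  {w: True, k: True, l: False}
  {l: True, k: False, w: False}


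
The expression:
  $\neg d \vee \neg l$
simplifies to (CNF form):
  $\neg d \vee \neg l$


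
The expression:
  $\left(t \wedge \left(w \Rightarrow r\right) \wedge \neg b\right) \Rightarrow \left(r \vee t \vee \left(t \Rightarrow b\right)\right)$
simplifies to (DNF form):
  $\text{True}$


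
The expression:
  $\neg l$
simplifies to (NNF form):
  $\neg l$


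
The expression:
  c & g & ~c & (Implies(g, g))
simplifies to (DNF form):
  False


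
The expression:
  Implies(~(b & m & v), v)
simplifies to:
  v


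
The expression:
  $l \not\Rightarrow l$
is never true.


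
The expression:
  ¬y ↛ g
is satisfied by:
  {g: True, y: False}
  {y: False, g: False}
  {y: True, g: True}


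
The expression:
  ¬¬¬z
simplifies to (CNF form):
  ¬z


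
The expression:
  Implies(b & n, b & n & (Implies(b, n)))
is always true.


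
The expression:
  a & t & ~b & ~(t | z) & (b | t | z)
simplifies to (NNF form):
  False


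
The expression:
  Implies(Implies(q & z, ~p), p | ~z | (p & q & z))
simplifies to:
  p | ~z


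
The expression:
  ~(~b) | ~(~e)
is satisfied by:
  {b: True, e: True}
  {b: True, e: False}
  {e: True, b: False}


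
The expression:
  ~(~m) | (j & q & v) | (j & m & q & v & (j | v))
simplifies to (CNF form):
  (j | m) & (m | q) & (m | v)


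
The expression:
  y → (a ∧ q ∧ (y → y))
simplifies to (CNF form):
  (a ∨ ¬y) ∧ (q ∨ ¬y)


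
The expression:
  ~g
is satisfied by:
  {g: False}


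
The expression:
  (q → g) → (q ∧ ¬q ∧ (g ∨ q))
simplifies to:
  q ∧ ¬g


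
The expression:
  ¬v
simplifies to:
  ¬v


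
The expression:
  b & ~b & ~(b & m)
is never true.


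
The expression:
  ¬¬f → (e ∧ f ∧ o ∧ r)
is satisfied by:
  {r: True, o: True, e: True, f: False}
  {r: True, o: True, e: False, f: False}
  {r: True, e: True, o: False, f: False}
  {r: True, e: False, o: False, f: False}
  {o: True, e: True, r: False, f: False}
  {o: True, e: False, r: False, f: False}
  {e: True, r: False, o: False, f: False}
  {e: False, r: False, o: False, f: False}
  {f: True, r: True, o: True, e: True}


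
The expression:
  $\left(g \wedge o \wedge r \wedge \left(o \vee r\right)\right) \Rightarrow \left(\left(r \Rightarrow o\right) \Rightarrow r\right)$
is always true.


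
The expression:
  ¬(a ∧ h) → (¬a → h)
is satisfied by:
  {a: True, h: True}
  {a: True, h: False}
  {h: True, a: False}


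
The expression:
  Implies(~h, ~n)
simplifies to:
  h | ~n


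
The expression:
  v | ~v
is always true.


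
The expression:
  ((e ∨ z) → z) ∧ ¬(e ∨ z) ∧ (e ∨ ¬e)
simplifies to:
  ¬e ∧ ¬z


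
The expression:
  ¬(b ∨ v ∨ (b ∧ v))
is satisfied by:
  {v: False, b: False}


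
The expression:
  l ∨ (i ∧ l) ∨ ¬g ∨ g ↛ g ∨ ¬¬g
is always true.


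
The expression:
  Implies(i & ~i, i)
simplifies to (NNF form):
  True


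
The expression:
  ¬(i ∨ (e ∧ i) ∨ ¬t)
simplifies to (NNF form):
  t ∧ ¬i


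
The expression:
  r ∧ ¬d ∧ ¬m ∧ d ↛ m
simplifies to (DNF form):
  False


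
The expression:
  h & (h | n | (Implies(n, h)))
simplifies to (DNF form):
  h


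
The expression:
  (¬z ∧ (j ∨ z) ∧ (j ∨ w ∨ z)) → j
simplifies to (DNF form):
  True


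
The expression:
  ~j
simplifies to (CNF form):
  ~j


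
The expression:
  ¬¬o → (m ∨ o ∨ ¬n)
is always true.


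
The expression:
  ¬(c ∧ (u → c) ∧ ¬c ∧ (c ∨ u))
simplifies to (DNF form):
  True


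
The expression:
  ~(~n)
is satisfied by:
  {n: True}


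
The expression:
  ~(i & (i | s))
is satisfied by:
  {i: False}


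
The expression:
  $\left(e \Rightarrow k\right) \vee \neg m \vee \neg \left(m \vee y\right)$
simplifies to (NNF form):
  $k \vee \neg e \vee \neg m$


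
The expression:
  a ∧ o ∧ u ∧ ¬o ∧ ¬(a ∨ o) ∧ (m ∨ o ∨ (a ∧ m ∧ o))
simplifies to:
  False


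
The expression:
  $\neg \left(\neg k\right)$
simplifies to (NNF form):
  $k$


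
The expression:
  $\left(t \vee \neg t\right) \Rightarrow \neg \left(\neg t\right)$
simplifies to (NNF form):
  $t$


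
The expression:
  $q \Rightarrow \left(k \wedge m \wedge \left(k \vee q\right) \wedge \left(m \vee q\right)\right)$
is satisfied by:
  {m: True, k: True, q: False}
  {m: True, k: False, q: False}
  {k: True, m: False, q: False}
  {m: False, k: False, q: False}
  {m: True, q: True, k: True}


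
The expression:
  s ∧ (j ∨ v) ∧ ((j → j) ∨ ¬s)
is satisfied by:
  {v: True, j: True, s: True}
  {v: True, s: True, j: False}
  {j: True, s: True, v: False}


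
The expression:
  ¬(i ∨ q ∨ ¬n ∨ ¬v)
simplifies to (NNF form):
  n ∧ v ∧ ¬i ∧ ¬q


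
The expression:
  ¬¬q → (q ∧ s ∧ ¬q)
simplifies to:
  ¬q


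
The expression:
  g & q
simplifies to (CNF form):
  g & q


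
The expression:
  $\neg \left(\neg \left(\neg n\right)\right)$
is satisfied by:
  {n: False}


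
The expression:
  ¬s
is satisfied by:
  {s: False}


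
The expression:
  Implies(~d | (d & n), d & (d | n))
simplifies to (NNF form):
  d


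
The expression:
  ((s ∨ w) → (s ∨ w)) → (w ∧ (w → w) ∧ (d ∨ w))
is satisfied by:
  {w: True}


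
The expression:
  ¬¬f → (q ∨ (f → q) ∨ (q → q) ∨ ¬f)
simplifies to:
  True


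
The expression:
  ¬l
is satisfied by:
  {l: False}


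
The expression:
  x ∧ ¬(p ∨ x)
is never true.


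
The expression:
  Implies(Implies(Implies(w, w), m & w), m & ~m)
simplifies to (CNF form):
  ~m | ~w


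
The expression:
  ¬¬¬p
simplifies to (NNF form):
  ¬p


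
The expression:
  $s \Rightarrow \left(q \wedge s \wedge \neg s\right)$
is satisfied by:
  {s: False}


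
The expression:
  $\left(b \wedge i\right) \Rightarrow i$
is always true.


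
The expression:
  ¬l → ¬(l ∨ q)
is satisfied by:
  {l: True, q: False}
  {q: False, l: False}
  {q: True, l: True}


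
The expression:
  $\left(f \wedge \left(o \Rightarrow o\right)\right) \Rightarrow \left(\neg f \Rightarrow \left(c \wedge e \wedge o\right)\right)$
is always true.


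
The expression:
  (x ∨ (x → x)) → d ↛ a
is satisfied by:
  {d: True, a: False}


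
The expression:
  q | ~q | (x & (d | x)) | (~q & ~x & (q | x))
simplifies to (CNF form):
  True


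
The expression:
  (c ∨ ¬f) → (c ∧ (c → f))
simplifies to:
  f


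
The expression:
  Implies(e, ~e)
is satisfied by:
  {e: False}


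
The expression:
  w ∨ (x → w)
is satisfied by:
  {w: True, x: False}
  {x: False, w: False}
  {x: True, w: True}


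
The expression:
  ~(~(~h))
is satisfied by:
  {h: False}


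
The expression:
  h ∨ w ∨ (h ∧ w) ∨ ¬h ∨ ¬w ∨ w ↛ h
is always true.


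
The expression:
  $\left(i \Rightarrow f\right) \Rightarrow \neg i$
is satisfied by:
  {i: False, f: False}
  {f: True, i: False}
  {i: True, f: False}


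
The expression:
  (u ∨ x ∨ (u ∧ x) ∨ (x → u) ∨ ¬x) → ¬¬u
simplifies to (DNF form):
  u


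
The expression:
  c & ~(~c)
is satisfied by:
  {c: True}


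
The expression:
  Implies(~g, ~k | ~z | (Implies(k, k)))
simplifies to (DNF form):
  True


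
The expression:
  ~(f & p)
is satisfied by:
  {p: False, f: False}
  {f: True, p: False}
  {p: True, f: False}


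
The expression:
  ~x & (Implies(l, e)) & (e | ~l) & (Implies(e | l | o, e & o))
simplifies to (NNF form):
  ~x & (e | ~l) & (e | ~o) & (o | ~e)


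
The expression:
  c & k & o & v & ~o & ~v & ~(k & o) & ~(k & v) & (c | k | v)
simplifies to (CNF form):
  False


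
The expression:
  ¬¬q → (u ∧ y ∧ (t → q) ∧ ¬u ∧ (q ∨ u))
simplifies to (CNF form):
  ¬q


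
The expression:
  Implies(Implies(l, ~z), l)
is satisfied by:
  {l: True}


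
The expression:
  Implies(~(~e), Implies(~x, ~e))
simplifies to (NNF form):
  x | ~e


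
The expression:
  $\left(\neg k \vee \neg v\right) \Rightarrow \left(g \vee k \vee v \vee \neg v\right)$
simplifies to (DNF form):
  $\text{True}$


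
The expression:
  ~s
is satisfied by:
  {s: False}


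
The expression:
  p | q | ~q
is always true.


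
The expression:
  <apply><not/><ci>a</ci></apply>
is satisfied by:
  {a: False}


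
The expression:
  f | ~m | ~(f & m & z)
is always true.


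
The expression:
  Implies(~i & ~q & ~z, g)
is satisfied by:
  {i: True, q: True, z: True, g: True}
  {i: True, q: True, z: True, g: False}
  {i: True, q: True, g: True, z: False}
  {i: True, q: True, g: False, z: False}
  {i: True, z: True, g: True, q: False}
  {i: True, z: True, g: False, q: False}
  {i: True, z: False, g: True, q: False}
  {i: True, z: False, g: False, q: False}
  {q: True, z: True, g: True, i: False}
  {q: True, z: True, g: False, i: False}
  {q: True, g: True, z: False, i: False}
  {q: True, g: False, z: False, i: False}
  {z: True, g: True, q: False, i: False}
  {z: True, q: False, g: False, i: False}
  {g: True, q: False, z: False, i: False}


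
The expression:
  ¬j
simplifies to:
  ¬j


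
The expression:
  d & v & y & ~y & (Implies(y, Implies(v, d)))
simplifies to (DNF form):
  False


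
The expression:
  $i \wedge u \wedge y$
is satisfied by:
  {i: True, u: True, y: True}


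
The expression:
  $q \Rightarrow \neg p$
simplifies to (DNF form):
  $\neg p \vee \neg q$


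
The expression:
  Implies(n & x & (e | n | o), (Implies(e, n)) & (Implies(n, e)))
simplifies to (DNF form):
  e | ~n | ~x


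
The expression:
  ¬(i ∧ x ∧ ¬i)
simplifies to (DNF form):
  True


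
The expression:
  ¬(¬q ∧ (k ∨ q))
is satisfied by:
  {q: True, k: False}
  {k: False, q: False}
  {k: True, q: True}


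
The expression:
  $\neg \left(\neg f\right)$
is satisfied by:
  {f: True}


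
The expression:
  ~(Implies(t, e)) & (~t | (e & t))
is never true.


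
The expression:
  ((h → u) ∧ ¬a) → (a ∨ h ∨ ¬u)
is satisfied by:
  {a: True, h: True, u: False}
  {a: True, u: False, h: False}
  {h: True, u: False, a: False}
  {h: False, u: False, a: False}
  {a: True, h: True, u: True}
  {a: True, u: True, h: False}
  {h: True, u: True, a: False}


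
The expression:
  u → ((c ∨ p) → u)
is always true.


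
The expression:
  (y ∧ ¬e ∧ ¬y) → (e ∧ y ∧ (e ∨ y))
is always true.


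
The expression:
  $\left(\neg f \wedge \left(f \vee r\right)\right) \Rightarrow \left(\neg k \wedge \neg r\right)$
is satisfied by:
  {f: True, r: False}
  {r: False, f: False}
  {r: True, f: True}


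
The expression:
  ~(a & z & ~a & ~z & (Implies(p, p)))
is always true.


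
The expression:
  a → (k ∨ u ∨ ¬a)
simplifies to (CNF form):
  k ∨ u ∨ ¬a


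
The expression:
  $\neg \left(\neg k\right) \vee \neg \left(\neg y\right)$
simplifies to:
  $k \vee y$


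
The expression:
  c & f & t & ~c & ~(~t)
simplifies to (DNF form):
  False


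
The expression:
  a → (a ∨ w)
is always true.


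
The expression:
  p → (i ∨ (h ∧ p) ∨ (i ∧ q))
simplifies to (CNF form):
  h ∨ i ∨ ¬p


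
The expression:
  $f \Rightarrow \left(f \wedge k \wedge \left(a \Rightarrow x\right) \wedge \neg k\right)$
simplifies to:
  $\neg f$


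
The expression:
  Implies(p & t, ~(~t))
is always true.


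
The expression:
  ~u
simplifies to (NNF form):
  ~u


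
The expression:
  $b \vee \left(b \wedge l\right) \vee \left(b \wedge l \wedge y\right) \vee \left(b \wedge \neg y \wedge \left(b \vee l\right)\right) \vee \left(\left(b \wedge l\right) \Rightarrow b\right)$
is always true.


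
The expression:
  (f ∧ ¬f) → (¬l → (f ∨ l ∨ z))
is always true.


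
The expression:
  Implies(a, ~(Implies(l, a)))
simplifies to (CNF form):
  ~a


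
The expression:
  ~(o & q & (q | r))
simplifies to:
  ~o | ~q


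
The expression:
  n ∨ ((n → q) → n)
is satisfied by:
  {n: True}


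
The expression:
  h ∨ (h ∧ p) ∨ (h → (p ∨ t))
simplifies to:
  True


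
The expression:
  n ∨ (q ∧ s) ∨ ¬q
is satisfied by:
  {n: True, s: True, q: False}
  {n: True, s: False, q: False}
  {s: True, n: False, q: False}
  {n: False, s: False, q: False}
  {n: True, q: True, s: True}
  {n: True, q: True, s: False}
  {q: True, s: True, n: False}


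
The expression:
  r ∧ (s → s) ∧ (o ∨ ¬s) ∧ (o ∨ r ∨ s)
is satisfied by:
  {r: True, o: True, s: False}
  {r: True, s: False, o: False}
  {r: True, o: True, s: True}


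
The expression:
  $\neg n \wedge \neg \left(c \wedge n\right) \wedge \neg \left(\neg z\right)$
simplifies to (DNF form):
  $z \wedge \neg n$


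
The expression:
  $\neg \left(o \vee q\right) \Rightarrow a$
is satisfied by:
  {a: True, q: True, o: True}
  {a: True, q: True, o: False}
  {a: True, o: True, q: False}
  {a: True, o: False, q: False}
  {q: True, o: True, a: False}
  {q: True, o: False, a: False}
  {o: True, q: False, a: False}


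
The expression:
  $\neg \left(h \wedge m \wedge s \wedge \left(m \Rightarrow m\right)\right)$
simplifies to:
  $\neg h \vee \neg m \vee \neg s$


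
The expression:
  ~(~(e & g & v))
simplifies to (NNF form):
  e & g & v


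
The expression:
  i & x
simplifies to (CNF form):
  i & x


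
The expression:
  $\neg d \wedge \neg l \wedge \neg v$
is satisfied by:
  {d: False, v: False, l: False}


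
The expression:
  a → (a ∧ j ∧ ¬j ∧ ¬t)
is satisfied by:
  {a: False}


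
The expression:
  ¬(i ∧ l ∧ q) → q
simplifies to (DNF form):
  q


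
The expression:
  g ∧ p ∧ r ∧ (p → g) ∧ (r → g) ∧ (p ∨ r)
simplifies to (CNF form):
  g ∧ p ∧ r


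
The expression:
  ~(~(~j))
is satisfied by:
  {j: False}


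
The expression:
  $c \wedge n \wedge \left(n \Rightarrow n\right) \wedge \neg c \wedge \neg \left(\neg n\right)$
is never true.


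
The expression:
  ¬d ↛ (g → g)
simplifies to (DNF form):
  False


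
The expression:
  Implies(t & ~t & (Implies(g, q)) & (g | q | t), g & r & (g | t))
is always true.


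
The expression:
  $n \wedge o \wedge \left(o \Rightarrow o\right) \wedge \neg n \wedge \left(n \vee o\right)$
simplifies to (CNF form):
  $\text{False}$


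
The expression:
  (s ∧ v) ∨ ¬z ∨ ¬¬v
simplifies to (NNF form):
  v ∨ ¬z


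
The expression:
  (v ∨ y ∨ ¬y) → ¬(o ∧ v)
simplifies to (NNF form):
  ¬o ∨ ¬v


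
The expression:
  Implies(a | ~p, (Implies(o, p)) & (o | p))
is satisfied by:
  {p: True}


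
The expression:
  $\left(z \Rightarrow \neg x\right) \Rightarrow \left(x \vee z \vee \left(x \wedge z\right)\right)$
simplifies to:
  $x \vee z$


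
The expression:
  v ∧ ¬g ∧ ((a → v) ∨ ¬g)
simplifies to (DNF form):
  v ∧ ¬g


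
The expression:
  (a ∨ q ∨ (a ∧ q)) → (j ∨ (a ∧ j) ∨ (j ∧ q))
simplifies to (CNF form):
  (j ∨ ¬a) ∧ (j ∨ ¬q)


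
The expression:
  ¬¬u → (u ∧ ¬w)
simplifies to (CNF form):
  ¬u ∨ ¬w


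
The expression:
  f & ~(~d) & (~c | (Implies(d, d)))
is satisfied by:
  {d: True, f: True}


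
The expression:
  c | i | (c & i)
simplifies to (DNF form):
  c | i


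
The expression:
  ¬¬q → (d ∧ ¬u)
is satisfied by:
  {d: True, q: False, u: False}
  {d: False, q: False, u: False}
  {u: True, d: True, q: False}
  {u: True, d: False, q: False}
  {q: True, d: True, u: False}


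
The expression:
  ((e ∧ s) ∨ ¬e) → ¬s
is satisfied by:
  {s: False}


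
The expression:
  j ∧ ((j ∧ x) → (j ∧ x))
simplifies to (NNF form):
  j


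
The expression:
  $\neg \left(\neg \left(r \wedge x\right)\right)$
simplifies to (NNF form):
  $r \wedge x$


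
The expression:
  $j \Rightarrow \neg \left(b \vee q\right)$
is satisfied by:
  {b: False, j: False, q: False}
  {q: True, b: False, j: False}
  {b: True, q: False, j: False}
  {q: True, b: True, j: False}
  {j: True, q: False, b: False}


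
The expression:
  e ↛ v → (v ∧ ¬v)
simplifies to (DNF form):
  v ∨ ¬e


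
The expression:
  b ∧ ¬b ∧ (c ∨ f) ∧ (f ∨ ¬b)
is never true.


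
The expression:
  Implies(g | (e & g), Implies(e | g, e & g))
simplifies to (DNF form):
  e | ~g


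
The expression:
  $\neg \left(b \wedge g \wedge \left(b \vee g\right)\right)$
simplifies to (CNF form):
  $\neg b \vee \neg g$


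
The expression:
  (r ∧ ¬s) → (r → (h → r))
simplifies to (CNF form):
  True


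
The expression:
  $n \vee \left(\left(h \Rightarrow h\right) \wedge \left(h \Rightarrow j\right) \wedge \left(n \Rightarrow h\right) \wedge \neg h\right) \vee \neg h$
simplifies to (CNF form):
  $n \vee \neg h$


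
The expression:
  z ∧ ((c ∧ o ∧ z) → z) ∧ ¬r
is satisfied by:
  {z: True, r: False}


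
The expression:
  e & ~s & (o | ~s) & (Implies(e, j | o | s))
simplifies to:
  e & ~s & (j | o)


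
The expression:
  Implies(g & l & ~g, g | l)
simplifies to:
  True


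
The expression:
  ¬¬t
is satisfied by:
  {t: True}


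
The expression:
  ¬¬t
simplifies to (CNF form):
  t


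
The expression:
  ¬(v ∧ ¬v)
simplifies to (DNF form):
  True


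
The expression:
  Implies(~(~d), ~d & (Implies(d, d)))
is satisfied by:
  {d: False}


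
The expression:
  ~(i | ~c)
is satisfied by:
  {c: True, i: False}


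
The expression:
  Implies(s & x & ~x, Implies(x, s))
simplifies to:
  True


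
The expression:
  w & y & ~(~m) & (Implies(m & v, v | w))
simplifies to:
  m & w & y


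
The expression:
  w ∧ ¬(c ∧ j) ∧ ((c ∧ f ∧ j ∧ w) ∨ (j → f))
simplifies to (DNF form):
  (w ∧ ¬j) ∨ (f ∧ w ∧ ¬c) ∨ (f ∧ w ∧ ¬j) ∨ (w ∧ ¬c ∧ ¬j)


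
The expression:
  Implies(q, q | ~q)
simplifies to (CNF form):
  True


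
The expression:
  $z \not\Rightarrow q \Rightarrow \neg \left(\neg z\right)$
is always true.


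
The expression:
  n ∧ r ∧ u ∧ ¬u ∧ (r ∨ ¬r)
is never true.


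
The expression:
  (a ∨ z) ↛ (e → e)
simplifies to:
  False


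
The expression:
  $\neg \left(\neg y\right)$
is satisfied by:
  {y: True}


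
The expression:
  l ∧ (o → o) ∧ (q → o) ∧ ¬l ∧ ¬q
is never true.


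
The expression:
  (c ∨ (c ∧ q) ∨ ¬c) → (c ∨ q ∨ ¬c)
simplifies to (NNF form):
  True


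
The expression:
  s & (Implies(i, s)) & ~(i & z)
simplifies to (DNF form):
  (s & ~i) | (s & ~z)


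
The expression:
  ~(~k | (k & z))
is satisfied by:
  {k: True, z: False}


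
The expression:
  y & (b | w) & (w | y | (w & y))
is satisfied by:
  {b: True, w: True, y: True}
  {b: True, y: True, w: False}
  {w: True, y: True, b: False}


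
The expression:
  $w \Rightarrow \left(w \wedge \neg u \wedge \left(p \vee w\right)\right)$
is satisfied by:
  {w: False, u: False}
  {u: True, w: False}
  {w: True, u: False}


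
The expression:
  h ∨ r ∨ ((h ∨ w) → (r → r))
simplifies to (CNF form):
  True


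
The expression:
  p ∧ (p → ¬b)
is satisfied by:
  {p: True, b: False}


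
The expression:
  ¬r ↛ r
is always true.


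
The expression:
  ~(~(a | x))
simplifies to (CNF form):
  a | x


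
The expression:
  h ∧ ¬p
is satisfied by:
  {h: True, p: False}


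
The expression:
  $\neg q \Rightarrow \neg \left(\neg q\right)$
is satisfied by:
  {q: True}


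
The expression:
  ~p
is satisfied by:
  {p: False}


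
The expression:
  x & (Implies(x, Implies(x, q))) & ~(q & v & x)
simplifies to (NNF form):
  q & x & ~v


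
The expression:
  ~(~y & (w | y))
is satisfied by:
  {y: True, w: False}
  {w: False, y: False}
  {w: True, y: True}


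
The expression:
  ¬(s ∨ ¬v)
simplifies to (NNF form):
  v ∧ ¬s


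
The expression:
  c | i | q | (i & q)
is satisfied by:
  {i: True, q: True, c: True}
  {i: True, q: True, c: False}
  {i: True, c: True, q: False}
  {i: True, c: False, q: False}
  {q: True, c: True, i: False}
  {q: True, c: False, i: False}
  {c: True, q: False, i: False}


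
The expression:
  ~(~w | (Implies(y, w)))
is never true.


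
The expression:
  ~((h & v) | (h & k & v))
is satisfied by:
  {h: False, v: False}
  {v: True, h: False}
  {h: True, v: False}


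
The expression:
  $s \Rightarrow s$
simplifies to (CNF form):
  $\text{True}$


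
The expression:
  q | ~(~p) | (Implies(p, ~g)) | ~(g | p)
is always true.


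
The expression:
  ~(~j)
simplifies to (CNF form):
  j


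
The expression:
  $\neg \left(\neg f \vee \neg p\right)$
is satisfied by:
  {p: True, f: True}


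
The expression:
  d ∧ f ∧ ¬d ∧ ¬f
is never true.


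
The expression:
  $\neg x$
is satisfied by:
  {x: False}


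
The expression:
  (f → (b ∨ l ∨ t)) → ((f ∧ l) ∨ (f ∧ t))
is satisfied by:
  {t: True, l: True, f: True, b: False}
  {t: True, f: True, l: False, b: False}
  {l: True, f: True, t: False, b: False}
  {f: True, t: False, l: False, b: False}
  {b: True, t: True, f: True, l: True}
  {b: True, t: True, f: True, l: False}
  {b: True, f: True, l: True, t: False}


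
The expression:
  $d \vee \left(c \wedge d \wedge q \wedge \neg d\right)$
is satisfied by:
  {d: True}


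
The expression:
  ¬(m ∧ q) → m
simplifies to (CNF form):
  m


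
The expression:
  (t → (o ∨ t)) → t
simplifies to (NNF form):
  t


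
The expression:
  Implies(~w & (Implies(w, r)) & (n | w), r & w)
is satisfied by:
  {w: True, n: False}
  {n: False, w: False}
  {n: True, w: True}


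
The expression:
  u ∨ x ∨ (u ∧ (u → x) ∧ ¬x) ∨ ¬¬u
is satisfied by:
  {x: True, u: True}
  {x: True, u: False}
  {u: True, x: False}


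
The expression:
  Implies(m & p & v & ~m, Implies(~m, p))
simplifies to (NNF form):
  True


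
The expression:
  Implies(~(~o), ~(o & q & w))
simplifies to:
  ~o | ~q | ~w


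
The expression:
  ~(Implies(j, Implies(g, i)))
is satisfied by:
  {j: True, g: True, i: False}


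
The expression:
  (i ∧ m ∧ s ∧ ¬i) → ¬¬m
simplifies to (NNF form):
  True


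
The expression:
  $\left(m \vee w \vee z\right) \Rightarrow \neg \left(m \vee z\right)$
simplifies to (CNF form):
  $\neg m \wedge \neg z$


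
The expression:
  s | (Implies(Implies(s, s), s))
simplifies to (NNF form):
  s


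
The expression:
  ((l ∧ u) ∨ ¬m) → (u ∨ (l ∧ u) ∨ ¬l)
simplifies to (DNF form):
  m ∨ u ∨ ¬l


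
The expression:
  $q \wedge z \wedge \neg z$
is never true.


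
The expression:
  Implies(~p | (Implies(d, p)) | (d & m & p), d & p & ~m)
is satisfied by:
  {p: True, d: True, m: False}


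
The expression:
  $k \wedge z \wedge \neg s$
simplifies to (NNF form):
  $k \wedge z \wedge \neg s$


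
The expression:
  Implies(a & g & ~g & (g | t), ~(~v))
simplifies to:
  True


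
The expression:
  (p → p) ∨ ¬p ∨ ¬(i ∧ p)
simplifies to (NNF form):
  True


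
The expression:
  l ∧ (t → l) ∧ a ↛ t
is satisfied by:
  {a: True, l: True, t: False}


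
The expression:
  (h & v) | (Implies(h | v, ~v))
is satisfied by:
  {h: True, v: False}
  {v: False, h: False}
  {v: True, h: True}


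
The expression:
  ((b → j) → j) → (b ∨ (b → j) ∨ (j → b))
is always true.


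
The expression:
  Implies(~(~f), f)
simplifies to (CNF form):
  True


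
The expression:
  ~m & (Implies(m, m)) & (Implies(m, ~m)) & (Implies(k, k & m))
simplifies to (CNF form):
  ~k & ~m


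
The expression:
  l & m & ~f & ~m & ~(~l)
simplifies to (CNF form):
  False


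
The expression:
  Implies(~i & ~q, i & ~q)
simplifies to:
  i | q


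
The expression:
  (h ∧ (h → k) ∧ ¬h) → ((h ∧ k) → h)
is always true.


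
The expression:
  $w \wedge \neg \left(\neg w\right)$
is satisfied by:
  {w: True}


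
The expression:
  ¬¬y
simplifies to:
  y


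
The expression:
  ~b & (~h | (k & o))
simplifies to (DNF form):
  (~b & ~h) | (k & o & ~b) | (k & ~b & ~h) | (o & ~b & ~h)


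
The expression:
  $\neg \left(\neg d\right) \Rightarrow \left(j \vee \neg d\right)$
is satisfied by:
  {j: True, d: False}
  {d: False, j: False}
  {d: True, j: True}


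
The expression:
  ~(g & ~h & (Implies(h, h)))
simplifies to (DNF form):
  h | ~g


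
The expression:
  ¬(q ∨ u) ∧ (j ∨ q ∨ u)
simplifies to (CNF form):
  j ∧ ¬q ∧ ¬u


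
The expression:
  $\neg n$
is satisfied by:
  {n: False}


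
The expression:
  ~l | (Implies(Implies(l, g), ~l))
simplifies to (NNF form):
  ~g | ~l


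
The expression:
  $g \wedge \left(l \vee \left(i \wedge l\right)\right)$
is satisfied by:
  {g: True, l: True}


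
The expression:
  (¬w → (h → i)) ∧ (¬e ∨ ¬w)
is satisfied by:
  {i: True, e: False, h: False, w: False}
  {i: False, e: False, h: False, w: False}
  {i: True, h: True, e: False, w: False}
  {i: True, e: True, h: False, w: False}
  {e: True, i: False, h: False, w: False}
  {i: True, h: True, e: True, w: False}
  {w: True, i: True, e: False, h: False}
  {w: True, i: False, e: False, h: False}
  {w: True, i: True, h: True, e: False}
  {w: True, h: True, i: False, e: False}


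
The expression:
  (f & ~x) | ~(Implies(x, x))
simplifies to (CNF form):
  f & ~x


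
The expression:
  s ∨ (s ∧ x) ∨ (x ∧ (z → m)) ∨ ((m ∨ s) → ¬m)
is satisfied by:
  {s: True, x: True, m: False}
  {s: True, m: False, x: False}
  {x: True, m: False, s: False}
  {x: False, m: False, s: False}
  {s: True, x: True, m: True}
  {s: True, m: True, x: False}
  {x: True, m: True, s: False}


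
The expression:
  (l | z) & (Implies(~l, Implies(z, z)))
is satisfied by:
  {z: True, l: True}
  {z: True, l: False}
  {l: True, z: False}


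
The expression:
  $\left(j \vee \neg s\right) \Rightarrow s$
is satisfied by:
  {s: True}


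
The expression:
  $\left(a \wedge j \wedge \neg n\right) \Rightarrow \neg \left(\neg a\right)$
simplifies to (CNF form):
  $\text{True}$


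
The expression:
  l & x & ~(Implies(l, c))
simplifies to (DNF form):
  l & x & ~c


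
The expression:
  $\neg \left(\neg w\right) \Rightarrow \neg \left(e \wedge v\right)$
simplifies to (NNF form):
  $\neg e \vee \neg v \vee \neg w$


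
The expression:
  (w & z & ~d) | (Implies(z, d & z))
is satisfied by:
  {d: True, w: True, z: False}
  {d: True, w: False, z: False}
  {w: True, d: False, z: False}
  {d: False, w: False, z: False}
  {d: True, z: True, w: True}
  {d: True, z: True, w: False}
  {z: True, w: True, d: False}


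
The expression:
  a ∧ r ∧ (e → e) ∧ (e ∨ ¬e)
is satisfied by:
  {r: True, a: True}


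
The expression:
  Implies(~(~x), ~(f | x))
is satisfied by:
  {x: False}


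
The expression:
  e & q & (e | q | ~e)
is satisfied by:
  {e: True, q: True}


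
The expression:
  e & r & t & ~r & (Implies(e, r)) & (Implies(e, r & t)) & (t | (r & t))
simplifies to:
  False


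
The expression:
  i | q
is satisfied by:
  {i: True, q: True}
  {i: True, q: False}
  {q: True, i: False}


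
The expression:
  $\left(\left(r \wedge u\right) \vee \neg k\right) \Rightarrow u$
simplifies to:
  $k \vee u$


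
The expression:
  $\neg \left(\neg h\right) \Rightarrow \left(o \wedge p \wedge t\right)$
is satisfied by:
  {p: True, t: True, o: True, h: False}
  {p: True, t: True, o: False, h: False}
  {p: True, o: True, t: False, h: False}
  {p: True, o: False, t: False, h: False}
  {t: True, o: True, p: False, h: False}
  {t: True, p: False, o: False, h: False}
  {t: False, o: True, p: False, h: False}
  {t: False, p: False, o: False, h: False}
  {p: True, h: True, t: True, o: True}


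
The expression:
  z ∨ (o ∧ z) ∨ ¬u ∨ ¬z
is always true.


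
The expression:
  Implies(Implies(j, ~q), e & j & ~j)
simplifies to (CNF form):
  j & q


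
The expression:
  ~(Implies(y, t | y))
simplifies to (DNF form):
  False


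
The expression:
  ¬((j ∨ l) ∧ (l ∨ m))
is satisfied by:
  {m: False, l: False, j: False}
  {j: True, m: False, l: False}
  {m: True, j: False, l: False}


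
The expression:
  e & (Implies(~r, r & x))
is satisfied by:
  {r: True, e: True}


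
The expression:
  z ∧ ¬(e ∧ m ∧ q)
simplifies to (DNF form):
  (z ∧ ¬e) ∨ (z ∧ ¬m) ∨ (z ∧ ¬q)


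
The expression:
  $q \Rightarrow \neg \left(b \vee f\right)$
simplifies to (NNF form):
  $\left(\neg b \wedge \neg f\right) \vee \neg q$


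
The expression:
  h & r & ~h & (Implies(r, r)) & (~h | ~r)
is never true.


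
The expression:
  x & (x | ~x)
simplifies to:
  x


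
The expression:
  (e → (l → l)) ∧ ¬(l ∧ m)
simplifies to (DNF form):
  ¬l ∨ ¬m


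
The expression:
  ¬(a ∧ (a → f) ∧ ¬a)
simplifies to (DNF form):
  True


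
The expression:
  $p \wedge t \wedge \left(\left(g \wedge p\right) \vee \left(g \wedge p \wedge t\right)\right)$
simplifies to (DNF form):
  $g \wedge p \wedge t$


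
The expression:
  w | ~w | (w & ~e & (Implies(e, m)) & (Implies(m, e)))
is always true.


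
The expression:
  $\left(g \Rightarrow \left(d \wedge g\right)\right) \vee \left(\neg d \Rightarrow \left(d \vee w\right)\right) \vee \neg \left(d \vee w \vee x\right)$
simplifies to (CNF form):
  $d \vee w \vee \neg g \vee \neg x$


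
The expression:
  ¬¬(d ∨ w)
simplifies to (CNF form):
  d ∨ w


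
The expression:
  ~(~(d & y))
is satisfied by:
  {d: True, y: True}


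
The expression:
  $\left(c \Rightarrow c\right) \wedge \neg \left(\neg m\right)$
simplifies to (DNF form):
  $m$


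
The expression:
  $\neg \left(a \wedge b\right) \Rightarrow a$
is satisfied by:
  {a: True}


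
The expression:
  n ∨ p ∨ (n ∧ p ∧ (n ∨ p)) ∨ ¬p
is always true.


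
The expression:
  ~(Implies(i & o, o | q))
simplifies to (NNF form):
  False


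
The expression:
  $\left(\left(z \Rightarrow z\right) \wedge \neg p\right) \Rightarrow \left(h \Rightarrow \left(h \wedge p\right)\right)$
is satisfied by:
  {p: True, h: False}
  {h: False, p: False}
  {h: True, p: True}


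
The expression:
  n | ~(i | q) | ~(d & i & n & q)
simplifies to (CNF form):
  True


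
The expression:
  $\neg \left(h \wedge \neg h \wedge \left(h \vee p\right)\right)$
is always true.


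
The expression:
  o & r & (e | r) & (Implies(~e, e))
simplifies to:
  e & o & r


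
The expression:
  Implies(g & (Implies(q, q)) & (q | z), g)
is always true.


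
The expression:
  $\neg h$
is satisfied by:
  {h: False}


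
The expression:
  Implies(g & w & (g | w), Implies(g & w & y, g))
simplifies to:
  True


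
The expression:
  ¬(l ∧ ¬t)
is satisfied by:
  {t: True, l: False}
  {l: False, t: False}
  {l: True, t: True}


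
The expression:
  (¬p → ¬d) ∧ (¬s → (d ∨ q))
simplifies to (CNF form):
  (d ∨ ¬d) ∧ (p ∨ ¬d) ∧ (d ∨ q ∨ s) ∧ (d ∨ q ∨ ¬d) ∧ (d ∨ s ∨ ¬d) ∧ (p ∨ q ∨ s) ∧ (p ∨ q ∨ ¬d) ∧ (p ∨ s ∨ ¬d)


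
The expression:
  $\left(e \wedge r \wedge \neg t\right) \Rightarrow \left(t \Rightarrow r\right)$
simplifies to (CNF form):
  $\text{True}$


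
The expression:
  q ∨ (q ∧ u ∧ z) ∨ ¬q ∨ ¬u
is always true.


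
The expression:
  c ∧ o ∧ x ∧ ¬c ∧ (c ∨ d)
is never true.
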